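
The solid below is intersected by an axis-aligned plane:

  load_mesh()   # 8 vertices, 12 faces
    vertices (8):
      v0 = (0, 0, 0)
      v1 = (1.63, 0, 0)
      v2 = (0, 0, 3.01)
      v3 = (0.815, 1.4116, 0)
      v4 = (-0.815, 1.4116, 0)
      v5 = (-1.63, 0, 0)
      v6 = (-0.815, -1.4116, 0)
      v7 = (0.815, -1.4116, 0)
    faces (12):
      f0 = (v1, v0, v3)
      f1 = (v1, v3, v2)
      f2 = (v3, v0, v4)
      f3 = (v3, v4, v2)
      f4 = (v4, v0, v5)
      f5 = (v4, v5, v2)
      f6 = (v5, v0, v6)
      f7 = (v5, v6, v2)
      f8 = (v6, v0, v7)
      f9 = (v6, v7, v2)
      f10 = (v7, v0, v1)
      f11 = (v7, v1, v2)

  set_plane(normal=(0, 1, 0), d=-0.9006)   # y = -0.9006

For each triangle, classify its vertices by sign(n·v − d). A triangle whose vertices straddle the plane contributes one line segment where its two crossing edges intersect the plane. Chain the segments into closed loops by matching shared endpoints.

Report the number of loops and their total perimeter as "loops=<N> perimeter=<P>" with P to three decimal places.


loops=1 perimeter=5.738

Straddling triangles (6 of 12):
  (v5,v0,v6) [++-] → (-0.51997, -0.9006, 0)–(-1.11003, -0.9006, 0)  len=0.5901
  (v5,v6,v2) [+-+] → (-1.11003, -0.9006, 0)–(-0.51997, -0.9006, 1.08962)  len=1.2391
  (v6,v0,v7) [-+-] → (-0.51997, -0.9006, 0)–(0.51997, -0.9006, 0)  len=1.0399
  (v6,v7,v2) [--+] → (0.51997, -0.9006, 1.08962)–(-0.51997, -0.9006, 1.08962)  len=1.0399
  (v7,v0,v1) [-++] → (0.51997, -0.9006, 0)–(1.11003, -0.9006, 0)  len=0.5901
  (v7,v1,v2) [-++] → (1.11003, -0.9006, 0)–(0.51997, -0.9006, 1.08962)  len=1.2391

Chained into 1 loop(s):
  loop 1: 6 segments, perimeter = 5.7383
Total perimeter = 5.738


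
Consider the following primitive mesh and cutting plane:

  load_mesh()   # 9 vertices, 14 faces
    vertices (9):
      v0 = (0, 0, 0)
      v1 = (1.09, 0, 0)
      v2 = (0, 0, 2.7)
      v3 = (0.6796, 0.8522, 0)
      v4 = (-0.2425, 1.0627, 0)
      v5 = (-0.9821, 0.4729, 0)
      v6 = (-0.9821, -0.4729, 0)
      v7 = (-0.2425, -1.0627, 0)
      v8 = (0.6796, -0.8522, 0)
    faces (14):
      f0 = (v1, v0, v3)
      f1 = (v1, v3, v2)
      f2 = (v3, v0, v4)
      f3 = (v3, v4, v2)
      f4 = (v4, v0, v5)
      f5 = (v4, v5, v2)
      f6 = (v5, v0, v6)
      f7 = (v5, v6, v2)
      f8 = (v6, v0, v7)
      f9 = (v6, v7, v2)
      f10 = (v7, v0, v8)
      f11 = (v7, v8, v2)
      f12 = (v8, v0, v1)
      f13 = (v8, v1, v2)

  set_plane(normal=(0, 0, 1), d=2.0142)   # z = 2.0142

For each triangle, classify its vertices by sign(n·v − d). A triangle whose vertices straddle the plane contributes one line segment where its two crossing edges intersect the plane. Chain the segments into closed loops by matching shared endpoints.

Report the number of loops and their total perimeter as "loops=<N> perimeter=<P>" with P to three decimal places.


loops=1 perimeter=1.682

Straddling triangles (7 of 14):
  (v1,v3,v2) [--+] → (0.172618, 0.216459, 2.0142)–(0.27686, 0, 2.0142)  len=0.2403
  (v3,v4,v2) [--+] → (-0.061595, 0.269926, 2.0142)–(0.172618, 0.216459, 2.0142)  len=0.2402
  (v4,v5,v2) [--+] → (-0.249453, 0.120117, 2.0142)–(-0.061595, 0.269926, 2.0142)  len=0.2403
  (v5,v6,v2) [--+] → (-0.249453, -0.120117, 2.0142)–(-0.249453, 0.120117, 2.0142)  len=0.2402
  (v6,v7,v2) [--+] → (-0.061595, -0.269926, 2.0142)–(-0.249453, -0.120117, 2.0142)  len=0.2403
  (v7,v8,v2) [--+] → (0.172618, -0.216459, 2.0142)–(-0.061595, -0.269926, 2.0142)  len=0.2402
  (v8,v1,v2) [--+] → (0.27686, 0, 2.0142)–(0.172618, -0.216459, 2.0142)  len=0.2403

Chained into 1 loop(s):
  loop 1: 7 segments, perimeter = 1.6818
Total perimeter = 1.682


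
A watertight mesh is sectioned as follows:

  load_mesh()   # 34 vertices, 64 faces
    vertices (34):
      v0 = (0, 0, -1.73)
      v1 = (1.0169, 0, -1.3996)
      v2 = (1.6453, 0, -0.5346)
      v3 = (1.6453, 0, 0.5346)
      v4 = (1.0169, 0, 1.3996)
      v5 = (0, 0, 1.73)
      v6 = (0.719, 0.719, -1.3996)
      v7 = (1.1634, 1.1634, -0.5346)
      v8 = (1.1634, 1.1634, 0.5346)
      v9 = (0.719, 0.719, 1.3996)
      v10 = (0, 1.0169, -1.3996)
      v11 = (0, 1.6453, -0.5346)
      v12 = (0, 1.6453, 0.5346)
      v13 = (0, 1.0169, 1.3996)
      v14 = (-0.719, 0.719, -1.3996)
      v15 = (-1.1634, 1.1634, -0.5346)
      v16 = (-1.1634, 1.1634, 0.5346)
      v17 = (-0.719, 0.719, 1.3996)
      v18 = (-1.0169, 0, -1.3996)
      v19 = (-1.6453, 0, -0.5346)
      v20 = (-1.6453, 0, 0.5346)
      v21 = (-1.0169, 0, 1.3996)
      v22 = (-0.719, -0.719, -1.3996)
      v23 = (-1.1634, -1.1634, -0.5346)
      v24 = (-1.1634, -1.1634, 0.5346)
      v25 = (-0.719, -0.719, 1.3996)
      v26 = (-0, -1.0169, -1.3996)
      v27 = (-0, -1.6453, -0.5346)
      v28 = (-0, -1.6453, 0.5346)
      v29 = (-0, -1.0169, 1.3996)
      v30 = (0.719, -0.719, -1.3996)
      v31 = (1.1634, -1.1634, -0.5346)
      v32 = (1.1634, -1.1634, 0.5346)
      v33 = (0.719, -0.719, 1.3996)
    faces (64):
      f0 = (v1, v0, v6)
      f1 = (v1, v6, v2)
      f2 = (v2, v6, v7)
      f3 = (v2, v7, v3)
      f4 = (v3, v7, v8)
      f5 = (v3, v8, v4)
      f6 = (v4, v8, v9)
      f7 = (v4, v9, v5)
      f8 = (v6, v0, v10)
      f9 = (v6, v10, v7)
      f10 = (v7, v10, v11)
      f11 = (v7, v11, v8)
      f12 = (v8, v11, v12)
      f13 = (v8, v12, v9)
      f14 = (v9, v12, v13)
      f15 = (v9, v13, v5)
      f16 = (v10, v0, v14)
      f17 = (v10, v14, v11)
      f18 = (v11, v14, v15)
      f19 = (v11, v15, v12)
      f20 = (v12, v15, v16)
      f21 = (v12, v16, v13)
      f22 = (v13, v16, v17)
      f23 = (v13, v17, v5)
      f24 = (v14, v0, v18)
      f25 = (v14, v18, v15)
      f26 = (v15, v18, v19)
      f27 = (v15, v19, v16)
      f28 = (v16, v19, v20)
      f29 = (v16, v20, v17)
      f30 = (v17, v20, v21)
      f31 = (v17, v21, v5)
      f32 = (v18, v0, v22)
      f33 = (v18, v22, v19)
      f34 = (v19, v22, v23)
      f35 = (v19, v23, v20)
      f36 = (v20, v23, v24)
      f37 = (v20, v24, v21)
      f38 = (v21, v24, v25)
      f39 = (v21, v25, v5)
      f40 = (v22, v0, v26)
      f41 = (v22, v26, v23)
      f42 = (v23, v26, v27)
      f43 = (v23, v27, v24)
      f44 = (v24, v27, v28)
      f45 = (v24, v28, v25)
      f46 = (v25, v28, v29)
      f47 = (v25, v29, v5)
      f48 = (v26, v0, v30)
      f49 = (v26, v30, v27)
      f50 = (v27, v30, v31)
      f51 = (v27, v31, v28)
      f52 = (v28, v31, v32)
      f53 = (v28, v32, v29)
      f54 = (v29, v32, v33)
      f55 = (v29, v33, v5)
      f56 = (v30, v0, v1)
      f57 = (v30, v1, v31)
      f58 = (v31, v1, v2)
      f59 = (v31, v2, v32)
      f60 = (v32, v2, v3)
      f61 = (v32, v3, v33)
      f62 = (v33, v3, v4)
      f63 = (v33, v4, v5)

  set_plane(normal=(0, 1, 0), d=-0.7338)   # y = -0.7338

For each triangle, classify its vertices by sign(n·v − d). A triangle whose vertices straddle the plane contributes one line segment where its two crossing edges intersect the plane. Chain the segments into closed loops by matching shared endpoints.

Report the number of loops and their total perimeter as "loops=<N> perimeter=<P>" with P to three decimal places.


Straddling triangles (20 of 64):
  (v19,v22,v23) [++-] → (-0.7338, -0.7338, -1.37079)–(-1.34135, -0.7338, -0.5346)  len=1.0336
  (v19,v23,v20) [+-+] → (-1.34135, -0.7338, -0.5346)–(-1.34135, -0.7338, -0.139785)  len=0.3948
  (v20,v23,v24) [+--] → (-1.34135, -0.7338, -0.139785)–(-1.34135, -0.7338, 0.5346)  len=0.6744
  (v20,v24,v21) [+-+] → (-1.34135, -0.7338, 0.5346)–(-1.1093, -0.7338, 0.854012)  len=0.3948
  (v21,v24,v25) [+-+] → (-1.1093, -0.7338, 0.854012)–(-0.7338, -0.7338, 1.37079)  len=0.6388
  (v22,v0,v26) [++-] → (0, -0.7338, -1.49158)–(-0.683279, -0.7338, -1.3996)  len=0.6894
  (v22,v26,v23) [+--] → (-0.683279, -0.7338, -1.3996)–(-0.7338, -0.7338, -1.37079)  len=0.0582
  (v24,v28,v25) [--+] → (-0.707512, -0.7338, 1.38578)–(-0.7338, -0.7338, 1.37079)  len=0.0303
  (v25,v28,v29) [+--] → (-0.707512, -0.7338, 1.38578)–(-0.683279, -0.7338, 1.3996)  len=0.0279
  (v25,v29,v5) [+-+] → (-0.683279, -0.7338, 1.3996)–(0, -0.7338, 1.49158)  len=0.6894
  (v26,v0,v30) [-++] → (0, -0.7338, -1.49158)–(0.683279, -0.7338, -1.3996)  len=0.6894
  (v26,v30,v27) [-+-] → (0.683279, -0.7338, -1.3996)–(0.707512, -0.7338, -1.38578)  len=0.0279
  (v27,v30,v31) [-+-] → (0.707512, -0.7338, -1.38578)–(0.7338, -0.7338, -1.37079)  len=0.0303
  (v29,v32,v33) [--+] → (0.7338, -0.7338, 1.37079)–(0.683279, -0.7338, 1.3996)  len=0.0582
  (v29,v33,v5) [-++] → (0.683279, -0.7338, 1.3996)–(0, -0.7338, 1.49158)  len=0.6894
  (v30,v1,v31) [++-] → (1.1093, -0.7338, -0.854012)–(0.7338, -0.7338, -1.37079)  len=0.6388
  (v31,v1,v2) [-++] → (1.1093, -0.7338, -0.854012)–(1.34135, -0.7338, -0.5346)  len=0.3948
  (v31,v2,v32) [-+-] → (1.34135, -0.7338, -0.5346)–(1.34135, -0.7338, 0.139785)  len=0.6744
  (v32,v2,v3) [-++] → (1.34135, -0.7338, 0.139785)–(1.34135, -0.7338, 0.5346)  len=0.3948
  (v32,v3,v33) [-++] → (1.34135, -0.7338, 0.5346)–(0.7338, -0.7338, 1.37079)  len=1.0336

Chained into 1 loop(s):
  loop 1: 20 segments, perimeter = 9.2632
Total perimeter = 9.263

loops=1 perimeter=9.263


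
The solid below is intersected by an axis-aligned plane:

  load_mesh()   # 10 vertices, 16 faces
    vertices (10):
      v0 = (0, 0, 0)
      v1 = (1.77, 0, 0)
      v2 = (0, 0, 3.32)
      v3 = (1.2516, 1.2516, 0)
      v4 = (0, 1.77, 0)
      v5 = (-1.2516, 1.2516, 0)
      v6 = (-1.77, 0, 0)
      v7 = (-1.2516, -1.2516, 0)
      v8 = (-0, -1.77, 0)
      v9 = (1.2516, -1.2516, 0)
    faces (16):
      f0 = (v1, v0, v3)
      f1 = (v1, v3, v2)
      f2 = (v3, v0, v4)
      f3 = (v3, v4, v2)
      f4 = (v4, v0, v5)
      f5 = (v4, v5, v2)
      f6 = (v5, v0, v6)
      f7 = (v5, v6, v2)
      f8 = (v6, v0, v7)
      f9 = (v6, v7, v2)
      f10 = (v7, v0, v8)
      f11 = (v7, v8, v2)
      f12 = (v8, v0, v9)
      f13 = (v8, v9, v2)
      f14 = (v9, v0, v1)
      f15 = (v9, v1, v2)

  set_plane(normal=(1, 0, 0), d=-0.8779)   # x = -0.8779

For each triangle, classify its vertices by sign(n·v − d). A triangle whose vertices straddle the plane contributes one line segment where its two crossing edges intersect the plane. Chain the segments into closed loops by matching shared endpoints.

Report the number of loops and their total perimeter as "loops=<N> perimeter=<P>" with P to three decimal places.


Straddling triangles (8 of 16):
  (v4,v0,v5) [++-] → (-0.8779, 0.8779, 0)–(-0.8779, 1.40638, 0)  len=0.5285
  (v4,v5,v2) [+-+] → (-0.8779, 1.40638, 0)–(-0.8779, 0.8779, 0.991278)  len=1.1234
  (v5,v0,v6) [-+-] → (-0.8779, 0.8779, 0)–(-0.8779, 0, 0)  len=0.8779
  (v5,v6,v2) [--+] → (-0.8779, 0, 1.67332)–(-0.8779, 0.8779, 0.991278)  len=1.1117
  (v6,v0,v7) [-+-] → (-0.8779, 0, 0)–(-0.8779, -0.8779, 0)  len=0.8779
  (v6,v7,v2) [--+] → (-0.8779, -0.8779, 0.991278)–(-0.8779, 0, 1.67332)  len=1.1117
  (v7,v0,v8) [-++] → (-0.8779, -0.8779, 0)–(-0.8779, -1.40638, 0)  len=0.5285
  (v7,v8,v2) [-++] → (-0.8779, -1.40638, 0)–(-0.8779, -0.8779, 0.991278)  len=1.1234

Chained into 1 loop(s):
  loop 1: 8 segments, perimeter = 7.2829
Total perimeter = 7.283

loops=1 perimeter=7.283


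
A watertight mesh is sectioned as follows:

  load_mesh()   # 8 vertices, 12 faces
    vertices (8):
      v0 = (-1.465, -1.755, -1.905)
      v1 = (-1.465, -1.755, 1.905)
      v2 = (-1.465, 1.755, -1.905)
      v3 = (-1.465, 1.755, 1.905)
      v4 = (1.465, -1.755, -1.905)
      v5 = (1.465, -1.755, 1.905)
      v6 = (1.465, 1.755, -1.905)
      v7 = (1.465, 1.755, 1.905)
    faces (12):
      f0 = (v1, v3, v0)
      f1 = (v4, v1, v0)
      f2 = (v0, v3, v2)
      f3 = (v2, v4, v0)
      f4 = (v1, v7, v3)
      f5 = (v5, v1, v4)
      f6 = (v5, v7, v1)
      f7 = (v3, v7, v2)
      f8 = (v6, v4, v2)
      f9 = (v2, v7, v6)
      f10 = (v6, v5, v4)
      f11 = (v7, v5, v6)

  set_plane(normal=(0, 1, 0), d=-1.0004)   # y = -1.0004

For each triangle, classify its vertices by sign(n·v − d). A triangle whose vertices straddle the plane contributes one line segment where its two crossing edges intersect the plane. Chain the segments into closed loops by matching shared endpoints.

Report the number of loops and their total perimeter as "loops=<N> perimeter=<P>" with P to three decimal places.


loops=1 perimeter=13.480

Straddling triangles (8 of 12):
  (v1,v3,v0) [-+-] → (-1.465, -1.0004, 1.905)–(-1.465, -1.0004, -1.0859)  len=2.9909
  (v0,v3,v2) [-++] → (-1.465, -1.0004, -1.0859)–(-1.465, -1.0004, -1.905)  len=0.8191
  (v2,v4,v0) [+--] → (0.835092, -1.0004, -1.905)–(-1.465, -1.0004, -1.905)  len=2.3001
  (v1,v7,v3) [-++] → (-0.835092, -1.0004, 1.905)–(-1.465, -1.0004, 1.905)  len=0.6299
  (v5,v7,v1) [-+-] → (1.465, -1.0004, 1.905)–(-0.835092, -1.0004, 1.905)  len=2.3001
  (v6,v4,v2) [+-+] → (1.465, -1.0004, -1.905)–(0.835092, -1.0004, -1.905)  len=0.6299
  (v6,v5,v4) [+--] → (1.465, -1.0004, 1.0859)–(1.465, -1.0004, -1.905)  len=2.9909
  (v7,v5,v6) [+-+] → (1.465, -1.0004, 1.905)–(1.465, -1.0004, 1.0859)  len=0.8191

Chained into 1 loop(s):
  loop 1: 8 segments, perimeter = 13.4800
Total perimeter = 13.480


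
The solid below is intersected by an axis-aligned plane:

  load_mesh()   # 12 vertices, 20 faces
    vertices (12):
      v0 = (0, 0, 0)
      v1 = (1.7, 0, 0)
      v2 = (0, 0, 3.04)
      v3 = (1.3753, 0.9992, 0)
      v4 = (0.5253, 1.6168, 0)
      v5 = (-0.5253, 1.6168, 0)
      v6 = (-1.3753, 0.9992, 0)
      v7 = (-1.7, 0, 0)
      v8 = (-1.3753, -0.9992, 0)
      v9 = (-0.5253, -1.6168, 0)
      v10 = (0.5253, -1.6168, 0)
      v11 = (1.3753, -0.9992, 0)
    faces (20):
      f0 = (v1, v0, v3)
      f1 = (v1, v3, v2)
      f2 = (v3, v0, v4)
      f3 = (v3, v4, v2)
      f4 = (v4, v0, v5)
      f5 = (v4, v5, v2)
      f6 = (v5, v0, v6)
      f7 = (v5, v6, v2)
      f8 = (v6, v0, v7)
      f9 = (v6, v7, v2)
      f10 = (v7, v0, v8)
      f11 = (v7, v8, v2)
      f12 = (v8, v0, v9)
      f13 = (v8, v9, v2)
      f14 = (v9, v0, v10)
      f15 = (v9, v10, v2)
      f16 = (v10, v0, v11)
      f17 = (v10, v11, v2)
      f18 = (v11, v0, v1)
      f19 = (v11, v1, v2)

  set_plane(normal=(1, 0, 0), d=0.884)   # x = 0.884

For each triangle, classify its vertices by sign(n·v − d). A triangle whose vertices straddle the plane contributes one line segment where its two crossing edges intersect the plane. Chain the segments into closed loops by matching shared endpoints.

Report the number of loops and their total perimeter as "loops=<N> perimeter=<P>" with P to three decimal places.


Straddling triangles (8 of 20):
  (v1,v0,v3) [+-+] → (0.884, 0, 0)–(0.884, 0.642255, 0)  len=0.6423
  (v1,v3,v2) [++-] → (0.884, 0.642255, 1.08598)–(0.884, 0, 1.4592)  len=0.7428
  (v3,v0,v4) [+--] → (0.884, 0.642255, 0)–(0.884, 1.35617, 0)  len=0.7139
  (v3,v4,v2) [+--] → (0.884, 1.35617, 0)–(0.884, 0.642255, 1.08598)  len=1.2996
  (v10,v0,v11) [--+] → (0.884, -0.642255, 0)–(0.884, -1.35617, 0)  len=0.7139
  (v10,v11,v2) [-+-] → (0.884, -1.35617, 0)–(0.884, -0.642255, 1.08598)  len=1.2996
  (v11,v0,v1) [+-+] → (0.884, -0.642255, 0)–(0.884, 0, 0)  len=0.6423
  (v11,v1,v2) [++-] → (0.884, 0, 1.4592)–(0.884, -0.642255, 1.08598)  len=0.7428

Chained into 1 loop(s):
  loop 1: 8 segments, perimeter = 6.7972
Total perimeter = 6.797

loops=1 perimeter=6.797


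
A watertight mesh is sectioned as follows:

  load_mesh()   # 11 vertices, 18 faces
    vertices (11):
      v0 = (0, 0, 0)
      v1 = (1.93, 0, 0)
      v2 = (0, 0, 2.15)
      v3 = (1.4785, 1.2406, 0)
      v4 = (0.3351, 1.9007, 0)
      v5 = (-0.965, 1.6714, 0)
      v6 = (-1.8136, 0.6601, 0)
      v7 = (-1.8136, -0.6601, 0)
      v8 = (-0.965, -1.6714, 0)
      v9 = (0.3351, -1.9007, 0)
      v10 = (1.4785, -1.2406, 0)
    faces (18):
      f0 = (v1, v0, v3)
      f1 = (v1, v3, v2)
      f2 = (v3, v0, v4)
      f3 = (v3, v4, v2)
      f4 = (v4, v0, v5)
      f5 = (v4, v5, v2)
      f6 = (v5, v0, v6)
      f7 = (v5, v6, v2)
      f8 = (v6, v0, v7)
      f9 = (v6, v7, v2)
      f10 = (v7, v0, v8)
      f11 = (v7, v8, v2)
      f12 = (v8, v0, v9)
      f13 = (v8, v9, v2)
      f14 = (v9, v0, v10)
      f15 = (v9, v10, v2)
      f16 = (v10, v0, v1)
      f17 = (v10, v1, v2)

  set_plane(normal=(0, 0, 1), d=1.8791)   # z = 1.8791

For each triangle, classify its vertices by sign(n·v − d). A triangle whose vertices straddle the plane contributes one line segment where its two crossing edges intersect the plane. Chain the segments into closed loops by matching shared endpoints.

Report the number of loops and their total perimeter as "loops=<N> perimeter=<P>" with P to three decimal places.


loops=1 perimeter=1.497

Straddling triangles (9 of 18):
  (v1,v3,v2) [--+] → (0.186291, 0.156316, 1.8791)–(0.24318, 0, 1.8791)  len=0.1663
  (v3,v4,v2) [--+] → (0.0422226, 0.239488, 1.8791)–(0.186291, 0.156316, 1.8791)  len=0.1664
  (v4,v5,v2) [--+] → (-0.12159, 0.210596, 1.8791)–(0.0422226, 0.239488, 1.8791)  len=0.1663
  (v5,v6,v2) [--+] → (-0.228514, 0.0831726, 1.8791)–(-0.12159, 0.210596, 1.8791)  len=0.1663
  (v6,v7,v2) [--+] → (-0.228514, -0.0831726, 1.8791)–(-0.228514, 0.0831726, 1.8791)  len=0.1663
  (v7,v8,v2) [--+] → (-0.12159, -0.210596, 1.8791)–(-0.228514, -0.0831726, 1.8791)  len=0.1663
  (v8,v9,v2) [--+] → (0.0422226, -0.239488, 1.8791)–(-0.12159, -0.210596, 1.8791)  len=0.1663
  (v9,v10,v2) [--+] → (0.186291, -0.156316, 1.8791)–(0.0422226, -0.239488, 1.8791)  len=0.1664
  (v10,v1,v2) [--+] → (0.24318, 0, 1.8791)–(0.186291, -0.156316, 1.8791)  len=0.1663

Chained into 1 loop(s):
  loop 1: 9 segments, perimeter = 1.4971
Total perimeter = 1.497


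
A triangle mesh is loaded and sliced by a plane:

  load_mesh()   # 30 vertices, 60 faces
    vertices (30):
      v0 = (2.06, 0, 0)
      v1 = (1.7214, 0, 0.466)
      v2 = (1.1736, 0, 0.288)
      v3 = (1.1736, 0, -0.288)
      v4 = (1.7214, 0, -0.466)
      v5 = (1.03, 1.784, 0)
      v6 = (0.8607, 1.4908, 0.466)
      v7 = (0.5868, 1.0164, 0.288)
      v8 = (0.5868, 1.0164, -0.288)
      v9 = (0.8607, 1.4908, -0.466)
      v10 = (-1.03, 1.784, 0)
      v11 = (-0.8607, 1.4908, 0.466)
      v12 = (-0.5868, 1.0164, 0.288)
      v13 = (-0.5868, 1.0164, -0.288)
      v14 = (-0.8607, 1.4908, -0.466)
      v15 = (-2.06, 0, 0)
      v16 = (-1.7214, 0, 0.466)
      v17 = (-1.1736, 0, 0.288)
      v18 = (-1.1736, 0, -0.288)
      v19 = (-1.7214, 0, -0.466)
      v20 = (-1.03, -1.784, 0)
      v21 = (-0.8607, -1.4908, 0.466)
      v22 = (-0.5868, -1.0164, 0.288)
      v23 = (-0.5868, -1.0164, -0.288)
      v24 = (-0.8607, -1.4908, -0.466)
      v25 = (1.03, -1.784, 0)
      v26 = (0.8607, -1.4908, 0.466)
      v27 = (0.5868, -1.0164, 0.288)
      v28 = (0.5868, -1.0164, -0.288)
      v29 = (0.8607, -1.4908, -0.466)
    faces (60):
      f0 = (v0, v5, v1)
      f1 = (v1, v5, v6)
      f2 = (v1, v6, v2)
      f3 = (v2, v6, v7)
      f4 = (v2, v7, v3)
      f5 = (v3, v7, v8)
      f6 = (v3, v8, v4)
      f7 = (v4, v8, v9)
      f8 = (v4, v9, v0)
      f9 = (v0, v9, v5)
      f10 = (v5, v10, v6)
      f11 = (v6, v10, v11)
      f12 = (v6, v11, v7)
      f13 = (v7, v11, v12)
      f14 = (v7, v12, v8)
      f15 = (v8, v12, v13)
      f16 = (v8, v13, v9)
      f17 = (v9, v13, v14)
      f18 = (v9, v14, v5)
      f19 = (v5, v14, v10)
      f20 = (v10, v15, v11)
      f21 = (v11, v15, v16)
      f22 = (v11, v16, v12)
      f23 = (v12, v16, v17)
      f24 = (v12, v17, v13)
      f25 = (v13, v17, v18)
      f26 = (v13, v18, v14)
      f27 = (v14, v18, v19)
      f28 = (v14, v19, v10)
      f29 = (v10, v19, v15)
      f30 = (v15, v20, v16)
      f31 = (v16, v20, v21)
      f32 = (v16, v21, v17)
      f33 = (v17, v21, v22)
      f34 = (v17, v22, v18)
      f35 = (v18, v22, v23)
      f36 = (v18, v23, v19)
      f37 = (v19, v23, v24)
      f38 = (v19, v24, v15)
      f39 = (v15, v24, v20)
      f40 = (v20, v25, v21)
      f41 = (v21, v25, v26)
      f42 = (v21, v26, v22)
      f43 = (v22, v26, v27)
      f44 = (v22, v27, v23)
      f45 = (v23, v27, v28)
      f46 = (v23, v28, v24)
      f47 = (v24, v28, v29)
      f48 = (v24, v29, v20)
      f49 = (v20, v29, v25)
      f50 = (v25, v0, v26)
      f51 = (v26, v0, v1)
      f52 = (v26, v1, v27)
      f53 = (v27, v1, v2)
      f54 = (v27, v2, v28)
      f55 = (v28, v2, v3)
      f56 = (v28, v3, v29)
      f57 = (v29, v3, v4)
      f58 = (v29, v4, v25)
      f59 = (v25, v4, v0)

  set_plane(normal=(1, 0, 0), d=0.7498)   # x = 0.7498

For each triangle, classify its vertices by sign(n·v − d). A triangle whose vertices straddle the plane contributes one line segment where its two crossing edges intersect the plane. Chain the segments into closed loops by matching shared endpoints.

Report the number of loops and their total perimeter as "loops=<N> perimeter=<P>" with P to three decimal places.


loops=2 perimeter=6.473

Straddling triangles (24 of 60):
  (v2,v6,v7) [++-] → (0.7498, 1.29872, 0.393929)–(0.7498, 0.734067, 0.288)  len=0.5745
  (v2,v7,v3) [+-+] → (0.7498, 0.734067, 0.288)–(0.7498, 0.734067, 0.128)  len=0.1600
  (v3,v7,v8) [+--] → (0.7498, 0.734067, 0.128)–(0.7498, 0.734067, -0.288)  len=0.4160
  (v3,v8,v4) [+-+] → (0.7498, 0.734067, -0.288)–(0.7498, 0.870381, -0.313572)  len=0.1387
  (v4,v8,v9) [+-+] → (0.7498, 0.870381, -0.313572)–(0.7498, 1.29872, -0.393929)  len=0.4358
  (v5,v10,v6) [+-+] → (0.7498, 1.784, 0)–(0.7498, 1.508, 0.438667)  len=0.5183
  (v6,v10,v11) [+--] → (0.7498, 1.508, 0.438667)–(0.7498, 1.4908, 0.466)  len=0.0323
  (v6,v11,v7) [+--] → (0.7498, 1.4908, 0.466)–(0.7498, 1.29872, 0.393929)  len=0.2052
  (v8,v13,v9) [--+] → (0.7498, 1.45445, -0.452363)–(0.7498, 1.29872, -0.393929)  len=0.1663
  (v9,v13,v14) [+--] → (0.7498, 1.45445, -0.452363)–(0.7498, 1.4908, -0.466)  len=0.0388
  (v9,v14,v5) [+-+] → (0.7498, 1.4908, -0.466)–(0.7498, 1.74055, -0.0690608)  len=0.4690
  (v5,v14,v10) [+--] → (0.7498, 1.74055, -0.0690608)–(0.7498, 1.784, 0)  len=0.0816
  (v20,v25,v21) [-+-] → (0.7498, -1.784, 0)–(0.7498, -1.74055, 0.0690608)  len=0.0816
  (v21,v25,v26) [-++] → (0.7498, -1.74055, 0.0690608)–(0.7498, -1.4908, 0.466)  len=0.4690
  (v21,v26,v22) [-+-] → (0.7498, -1.4908, 0.466)–(0.7498, -1.45445, 0.452363)  len=0.0388
  (v22,v26,v27) [-+-] → (0.7498, -1.45445, 0.452363)–(0.7498, -1.29872, 0.393929)  len=0.1663
  (v24,v28,v29) [--+] → (0.7498, -1.29872, -0.393929)–(0.7498, -1.4908, -0.466)  len=0.2052
  (v24,v29,v20) [-+-] → (0.7498, -1.4908, -0.466)–(0.7498, -1.508, -0.438667)  len=0.0323
  (v20,v29,v25) [-++] → (0.7498, -1.508, -0.438667)–(0.7498, -1.784, 0)  len=0.5183
  (v26,v1,v27) [++-] → (0.7498, -0.870381, 0.313572)–(0.7498, -1.29872, 0.393929)  len=0.4358
  (v27,v1,v2) [-++] → (0.7498, -0.870381, 0.313572)–(0.7498, -0.734067, 0.288)  len=0.1387
  (v27,v2,v28) [-+-] → (0.7498, -0.734067, 0.288)–(0.7498, -0.734067, -0.128)  len=0.4160
  (v28,v2,v3) [-++] → (0.7498, -0.734067, -0.128)–(0.7498, -0.734067, -0.288)  len=0.1600
  (v28,v3,v29) [-++] → (0.7498, -0.734067, -0.288)–(0.7498, -1.29872, -0.393929)  len=0.5745

Chained into 2 loop(s):
  loop 1: 12 segments, perimeter = 3.2364
  loop 2: 12 segments, perimeter = 3.2364
Total perimeter = 6.473


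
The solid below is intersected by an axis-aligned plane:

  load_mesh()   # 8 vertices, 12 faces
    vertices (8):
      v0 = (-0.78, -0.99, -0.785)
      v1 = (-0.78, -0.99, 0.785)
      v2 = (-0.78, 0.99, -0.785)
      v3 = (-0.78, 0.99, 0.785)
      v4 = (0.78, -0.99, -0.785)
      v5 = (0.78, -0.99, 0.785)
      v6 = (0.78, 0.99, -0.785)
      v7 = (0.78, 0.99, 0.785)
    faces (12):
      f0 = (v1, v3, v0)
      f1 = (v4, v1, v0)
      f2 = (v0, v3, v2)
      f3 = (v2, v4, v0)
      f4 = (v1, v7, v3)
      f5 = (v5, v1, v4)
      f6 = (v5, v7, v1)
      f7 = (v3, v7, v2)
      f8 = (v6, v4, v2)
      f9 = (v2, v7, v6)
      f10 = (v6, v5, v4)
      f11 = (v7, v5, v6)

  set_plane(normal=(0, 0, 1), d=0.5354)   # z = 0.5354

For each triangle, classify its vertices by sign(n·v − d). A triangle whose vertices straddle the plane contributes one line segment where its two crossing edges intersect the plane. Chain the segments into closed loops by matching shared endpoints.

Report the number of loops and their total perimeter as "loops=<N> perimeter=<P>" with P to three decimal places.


Straddling triangles (8 of 12):
  (v1,v3,v0) [++-] → (-0.78, 0.675218, 0.5354)–(-0.78, -0.99, 0.5354)  len=1.6652
  (v4,v1,v0) [-+-] → (-0.53199, -0.99, 0.5354)–(-0.78, -0.99, 0.5354)  len=0.2480
  (v0,v3,v2) [-+-] → (-0.78, 0.675218, 0.5354)–(-0.78, 0.99, 0.5354)  len=0.3148
  (v5,v1,v4) [++-] → (-0.53199, -0.99, 0.5354)–(0.78, -0.99, 0.5354)  len=1.3120
  (v3,v7,v2) [++-] → (0.53199, 0.99, 0.5354)–(-0.78, 0.99, 0.5354)  len=1.3120
  (v2,v7,v6) [-+-] → (0.53199, 0.99, 0.5354)–(0.78, 0.99, 0.5354)  len=0.2480
  (v6,v5,v4) [-+-] → (0.78, -0.675218, 0.5354)–(0.78, -0.99, 0.5354)  len=0.3148
  (v7,v5,v6) [++-] → (0.78, -0.675218, 0.5354)–(0.78, 0.99, 0.5354)  len=1.6652

Chained into 1 loop(s):
  loop 1: 8 segments, perimeter = 7.0800
Total perimeter = 7.080

loops=1 perimeter=7.080


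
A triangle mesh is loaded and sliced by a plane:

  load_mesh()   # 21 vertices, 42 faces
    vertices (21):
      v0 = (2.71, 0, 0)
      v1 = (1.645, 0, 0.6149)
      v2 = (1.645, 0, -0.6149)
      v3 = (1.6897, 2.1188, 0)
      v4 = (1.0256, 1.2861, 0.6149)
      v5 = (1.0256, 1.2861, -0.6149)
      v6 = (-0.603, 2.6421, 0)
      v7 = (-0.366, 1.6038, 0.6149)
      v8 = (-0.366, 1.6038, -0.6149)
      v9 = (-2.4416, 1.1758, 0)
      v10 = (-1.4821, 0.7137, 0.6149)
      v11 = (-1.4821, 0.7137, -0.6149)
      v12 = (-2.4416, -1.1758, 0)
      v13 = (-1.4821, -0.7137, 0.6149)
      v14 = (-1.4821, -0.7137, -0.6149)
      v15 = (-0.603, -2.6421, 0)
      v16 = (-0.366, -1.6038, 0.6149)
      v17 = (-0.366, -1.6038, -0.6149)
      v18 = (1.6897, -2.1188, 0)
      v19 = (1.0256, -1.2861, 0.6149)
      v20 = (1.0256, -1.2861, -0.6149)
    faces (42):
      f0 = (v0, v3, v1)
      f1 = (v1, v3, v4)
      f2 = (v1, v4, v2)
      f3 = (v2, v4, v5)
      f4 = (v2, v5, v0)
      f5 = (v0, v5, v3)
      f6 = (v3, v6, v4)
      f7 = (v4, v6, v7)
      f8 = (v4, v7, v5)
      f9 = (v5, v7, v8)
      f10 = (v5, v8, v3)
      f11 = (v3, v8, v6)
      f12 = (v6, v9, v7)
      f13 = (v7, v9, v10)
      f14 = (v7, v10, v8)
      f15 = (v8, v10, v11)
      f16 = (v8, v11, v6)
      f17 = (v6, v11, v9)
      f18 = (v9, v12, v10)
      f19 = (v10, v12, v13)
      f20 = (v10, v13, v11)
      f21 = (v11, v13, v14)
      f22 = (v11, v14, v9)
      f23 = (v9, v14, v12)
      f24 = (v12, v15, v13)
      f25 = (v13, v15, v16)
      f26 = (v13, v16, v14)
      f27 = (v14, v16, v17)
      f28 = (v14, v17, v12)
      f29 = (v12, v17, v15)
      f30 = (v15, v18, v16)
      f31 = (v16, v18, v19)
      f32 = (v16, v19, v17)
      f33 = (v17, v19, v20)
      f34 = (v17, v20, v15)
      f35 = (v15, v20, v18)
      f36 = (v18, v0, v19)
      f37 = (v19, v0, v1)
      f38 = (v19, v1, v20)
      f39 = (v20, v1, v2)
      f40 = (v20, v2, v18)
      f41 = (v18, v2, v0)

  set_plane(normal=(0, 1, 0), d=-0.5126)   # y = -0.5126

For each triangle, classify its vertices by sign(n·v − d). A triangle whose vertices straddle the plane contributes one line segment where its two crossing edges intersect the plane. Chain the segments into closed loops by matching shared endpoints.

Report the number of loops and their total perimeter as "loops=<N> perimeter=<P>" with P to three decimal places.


loops=2 perimeter=7.198

Straddling triangles (12 of 42):
  (v9,v12,v10) [+-+] → (-2.4416, -0.5126, 0)–(-2.10482, -0.5126, 0.215825)  len=0.4000
  (v10,v12,v13) [+--] → (-2.10482, -0.5126, 0.215825)–(-1.4821, -0.5126, 0.6149)  len=0.7396
  (v10,v13,v11) [+-+] → (-1.4821, -0.5126, 0.6149)–(-1.4821, -0.5126, 0.441639)  len=0.1733
  (v11,v13,v14) [+--] → (-1.4821, -0.5126, 0.441639)–(-1.4821, -0.5126, -0.6149)  len=1.0565
  (v11,v14,v9) [+-+] → (-1.4821, -0.5126, -0.6149)–(-1.58422, -0.5126, -0.549456)  len=0.1213
  (v9,v14,v12) [+--] → (-1.58422, -0.5126, -0.549456)–(-2.4416, -0.5126, 0)  len=1.0183
  (v18,v0,v19) [-+-] → (2.46316, -0.5126, 0)–(2.03865, -0.5126, 0.24508)  len=0.4902
  (v19,v0,v1) [-++] → (2.03865, -0.5126, 0.24508)–(1.39813, -0.5126, 0.6149)  len=0.7396
  (v19,v1,v20) [-+-] → (1.39813, -0.5126, 0.6149)–(1.39813, -0.5126, 0.124739)  len=0.4902
  (v20,v1,v2) [-++] → (1.39813, -0.5126, 0.124739)–(1.39813, -0.5126, -0.6149)  len=0.7396
  (v20,v2,v18) [-+-] → (1.39813, -0.5126, -0.6149)–(1.65581, -0.5126, -0.466138)  len=0.2975
  (v18,v2,v0) [-++] → (1.65581, -0.5126, -0.466138)–(2.46316, -0.5126, 0)  len=0.9323

Chained into 2 loop(s):
  loop 1: 6 segments, perimeter = 3.5090
  loop 2: 6 segments, perimeter = 3.6894
Total perimeter = 7.198


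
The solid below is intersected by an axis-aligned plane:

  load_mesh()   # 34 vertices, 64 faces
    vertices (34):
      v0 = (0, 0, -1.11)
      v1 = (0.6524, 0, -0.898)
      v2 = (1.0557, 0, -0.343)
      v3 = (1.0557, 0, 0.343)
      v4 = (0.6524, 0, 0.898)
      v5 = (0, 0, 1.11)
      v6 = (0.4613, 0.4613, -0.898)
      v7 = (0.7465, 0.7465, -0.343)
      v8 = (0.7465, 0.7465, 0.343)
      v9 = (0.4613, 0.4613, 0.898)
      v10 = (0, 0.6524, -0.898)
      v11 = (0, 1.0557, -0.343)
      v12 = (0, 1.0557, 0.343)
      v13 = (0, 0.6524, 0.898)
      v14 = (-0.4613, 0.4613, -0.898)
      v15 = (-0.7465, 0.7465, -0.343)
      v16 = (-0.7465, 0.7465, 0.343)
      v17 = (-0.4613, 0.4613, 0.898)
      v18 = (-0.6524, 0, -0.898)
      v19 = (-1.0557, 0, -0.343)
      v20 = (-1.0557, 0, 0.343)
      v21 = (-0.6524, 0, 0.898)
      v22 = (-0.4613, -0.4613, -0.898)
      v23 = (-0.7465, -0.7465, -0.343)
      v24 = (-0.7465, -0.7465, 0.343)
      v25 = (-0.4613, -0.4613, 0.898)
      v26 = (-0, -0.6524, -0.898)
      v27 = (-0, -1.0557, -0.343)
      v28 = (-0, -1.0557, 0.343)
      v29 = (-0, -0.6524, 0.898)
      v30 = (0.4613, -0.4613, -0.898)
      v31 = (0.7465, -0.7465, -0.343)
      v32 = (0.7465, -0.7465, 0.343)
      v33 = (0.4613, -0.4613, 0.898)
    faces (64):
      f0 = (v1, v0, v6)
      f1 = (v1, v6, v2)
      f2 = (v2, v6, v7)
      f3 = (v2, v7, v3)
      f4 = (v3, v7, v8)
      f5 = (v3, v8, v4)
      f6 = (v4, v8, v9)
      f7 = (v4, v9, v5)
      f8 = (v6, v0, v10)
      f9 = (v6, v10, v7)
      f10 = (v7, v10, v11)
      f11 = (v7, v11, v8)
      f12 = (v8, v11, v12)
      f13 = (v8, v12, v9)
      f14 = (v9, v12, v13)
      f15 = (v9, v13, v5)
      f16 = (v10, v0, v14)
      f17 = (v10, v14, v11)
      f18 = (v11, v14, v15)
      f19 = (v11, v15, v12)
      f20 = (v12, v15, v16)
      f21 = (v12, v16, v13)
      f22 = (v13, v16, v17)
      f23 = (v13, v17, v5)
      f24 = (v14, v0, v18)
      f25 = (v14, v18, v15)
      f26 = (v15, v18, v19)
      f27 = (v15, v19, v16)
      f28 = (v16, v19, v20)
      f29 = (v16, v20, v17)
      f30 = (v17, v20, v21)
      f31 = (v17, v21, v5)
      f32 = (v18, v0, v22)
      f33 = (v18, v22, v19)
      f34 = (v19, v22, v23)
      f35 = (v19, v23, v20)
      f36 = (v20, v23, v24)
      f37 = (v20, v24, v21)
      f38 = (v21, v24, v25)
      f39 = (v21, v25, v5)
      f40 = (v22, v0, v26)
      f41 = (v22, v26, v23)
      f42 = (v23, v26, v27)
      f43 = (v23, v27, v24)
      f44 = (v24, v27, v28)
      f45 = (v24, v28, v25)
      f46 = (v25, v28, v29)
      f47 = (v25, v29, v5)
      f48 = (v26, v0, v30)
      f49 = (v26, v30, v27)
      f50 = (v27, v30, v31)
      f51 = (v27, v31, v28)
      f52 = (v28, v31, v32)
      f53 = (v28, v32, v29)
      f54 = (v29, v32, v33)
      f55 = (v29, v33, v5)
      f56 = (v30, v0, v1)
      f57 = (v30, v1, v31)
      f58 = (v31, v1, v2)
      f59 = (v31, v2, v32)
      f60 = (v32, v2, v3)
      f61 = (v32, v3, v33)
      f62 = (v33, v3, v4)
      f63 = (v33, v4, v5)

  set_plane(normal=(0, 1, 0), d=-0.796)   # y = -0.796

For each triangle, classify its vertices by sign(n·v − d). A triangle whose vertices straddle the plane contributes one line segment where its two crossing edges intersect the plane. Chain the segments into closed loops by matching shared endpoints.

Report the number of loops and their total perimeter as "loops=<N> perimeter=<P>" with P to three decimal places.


loops=1 perimeter=4.259

Straddling triangles (10 of 64):
  (v23,v26,v27) [++-] → (0, -0.796, -0.700385)–(-0.626992, -0.796, -0.343)  len=0.7217
  (v23,v27,v24) [+-+] → (-0.626992, -0.796, -0.343)–(-0.626992, -0.796, 0.233178)  len=0.5762
  (v24,v27,v28) [+--] → (-0.626992, -0.796, 0.233178)–(-0.626992, -0.796, 0.343)  len=0.1098
  (v24,v28,v25) [+-+] → (-0.626992, -0.796, 0.343)–(-0.201547, -0.796, 0.585486)  len=0.4897
  (v25,v28,v29) [+-+] → (-0.201547, -0.796, 0.585486)–(0, -0.796, 0.700385)  len=0.2320
  (v26,v30,v27) [++-] → (0.201547, -0.796, -0.585486)–(0, -0.796, -0.700385)  len=0.2320
  (v27,v30,v31) [-++] → (0.201547, -0.796, -0.585486)–(0.626992, -0.796, -0.343)  len=0.4897
  (v27,v31,v28) [-+-] → (0.626992, -0.796, -0.343)–(0.626992, -0.796, -0.233178)  len=0.1098
  (v28,v31,v32) [-++] → (0.626992, -0.796, -0.233178)–(0.626992, -0.796, 0.343)  len=0.5762
  (v28,v32,v29) [-++] → (0.626992, -0.796, 0.343)–(0, -0.796, 0.700385)  len=0.7217

Chained into 1 loop(s):
  loop 1: 10 segments, perimeter = 4.2588
Total perimeter = 4.259


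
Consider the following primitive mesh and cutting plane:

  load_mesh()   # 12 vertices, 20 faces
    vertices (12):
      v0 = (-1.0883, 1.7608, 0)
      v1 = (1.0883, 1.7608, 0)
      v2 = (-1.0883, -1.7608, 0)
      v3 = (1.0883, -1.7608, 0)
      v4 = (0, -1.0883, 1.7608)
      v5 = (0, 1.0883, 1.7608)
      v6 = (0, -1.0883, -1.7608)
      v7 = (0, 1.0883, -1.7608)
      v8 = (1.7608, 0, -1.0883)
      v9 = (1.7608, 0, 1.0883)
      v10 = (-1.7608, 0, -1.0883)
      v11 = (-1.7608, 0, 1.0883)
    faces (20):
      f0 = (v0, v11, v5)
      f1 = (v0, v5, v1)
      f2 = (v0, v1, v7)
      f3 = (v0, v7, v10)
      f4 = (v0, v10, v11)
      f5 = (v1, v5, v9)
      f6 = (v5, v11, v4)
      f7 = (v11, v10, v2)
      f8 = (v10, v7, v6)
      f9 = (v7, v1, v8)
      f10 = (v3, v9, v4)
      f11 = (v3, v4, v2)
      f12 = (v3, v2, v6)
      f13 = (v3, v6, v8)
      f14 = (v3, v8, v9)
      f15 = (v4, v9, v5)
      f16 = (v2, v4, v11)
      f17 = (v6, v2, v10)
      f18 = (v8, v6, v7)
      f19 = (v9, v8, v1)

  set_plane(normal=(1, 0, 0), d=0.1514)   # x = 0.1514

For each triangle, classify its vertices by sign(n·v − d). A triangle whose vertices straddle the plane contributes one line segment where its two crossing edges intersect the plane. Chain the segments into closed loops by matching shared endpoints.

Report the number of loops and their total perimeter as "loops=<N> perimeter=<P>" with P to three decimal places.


loops=1 perimeter=11.528

Straddling triangles (10 of 20):
  (v0,v5,v1) [--+] → (0.1514, 1.18186, 1.51584)–(0.1514, 1.7608, 0)  len=1.6226
  (v0,v1,v7) [-+-] → (0.1514, 1.7608, 0)–(0.1514, 1.18186, -1.51584)  len=1.6226
  (v1,v5,v9) [+-+] → (0.1514, 1.18186, 1.51584)–(0.1514, 0.994724, 1.70298)  len=0.2646
  (v7,v1,v8) [-++] → (0.1514, 1.18186, -1.51584)–(0.1514, 0.994724, -1.70298)  len=0.2646
  (v3,v9,v4) [++-] → (0.1514, -0.994724, 1.70298)–(0.1514, -1.18186, 1.51584)  len=0.2646
  (v3,v4,v2) [+--] → (0.1514, -1.18186, 1.51584)–(0.1514, -1.7608, 0)  len=1.6226
  (v3,v2,v6) [+--] → (0.1514, -1.7608, 0)–(0.1514, -1.18186, -1.51584)  len=1.6226
  (v3,v6,v8) [+-+] → (0.1514, -1.18186, -1.51584)–(0.1514, -0.994724, -1.70298)  len=0.2646
  (v4,v9,v5) [-+-] → (0.1514, -0.994724, 1.70298)–(0.1514, 0.994724, 1.70298)  len=1.9894
  (v8,v6,v7) [+--] → (0.1514, -0.994724, -1.70298)–(0.1514, 0.994724, -1.70298)  len=1.9894

Chained into 1 loop(s):
  loop 1: 10 segments, perimeter = 11.5280
Total perimeter = 11.528


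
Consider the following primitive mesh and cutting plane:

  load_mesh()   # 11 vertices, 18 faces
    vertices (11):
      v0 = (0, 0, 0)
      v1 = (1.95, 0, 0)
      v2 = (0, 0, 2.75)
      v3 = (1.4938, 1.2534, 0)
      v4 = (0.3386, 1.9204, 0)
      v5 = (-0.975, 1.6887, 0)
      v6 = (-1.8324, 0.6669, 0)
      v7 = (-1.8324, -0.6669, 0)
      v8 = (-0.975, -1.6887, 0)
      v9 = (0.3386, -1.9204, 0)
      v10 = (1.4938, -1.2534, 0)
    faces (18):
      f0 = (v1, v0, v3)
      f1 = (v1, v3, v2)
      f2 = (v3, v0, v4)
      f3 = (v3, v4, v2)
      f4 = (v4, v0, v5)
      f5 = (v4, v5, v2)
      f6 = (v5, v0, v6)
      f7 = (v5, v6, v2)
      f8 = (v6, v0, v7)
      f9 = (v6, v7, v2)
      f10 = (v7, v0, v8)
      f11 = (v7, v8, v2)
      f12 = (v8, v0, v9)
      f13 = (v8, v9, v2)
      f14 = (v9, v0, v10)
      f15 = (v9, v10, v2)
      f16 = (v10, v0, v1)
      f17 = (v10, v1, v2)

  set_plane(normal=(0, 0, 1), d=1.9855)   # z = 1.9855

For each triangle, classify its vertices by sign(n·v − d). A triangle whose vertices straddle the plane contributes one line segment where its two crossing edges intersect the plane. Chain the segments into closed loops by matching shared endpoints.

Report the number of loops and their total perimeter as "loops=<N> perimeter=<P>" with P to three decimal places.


Straddling triangles (9 of 18):
  (v1,v3,v2) [--+] → (0.415276, 0.348445, 1.9855)–(0.5421, 0, 1.9855)  len=0.3708
  (v3,v4,v2) [--+] → (0.0941308, 0.533871, 1.9855)–(0.415276, 0.348445, 1.9855)  len=0.3708
  (v4,v5,v2) [--+] → (-0.27105, 0.469459, 1.9855)–(0.0941308, 0.533871, 1.9855)  len=0.3708
  (v5,v6,v2) [--+] → (-0.509407, 0.185398, 1.9855)–(-0.27105, 0.469459, 1.9855)  len=0.3708
  (v6,v7,v2) [--+] → (-0.509407, -0.185398, 1.9855)–(-0.509407, 0.185398, 1.9855)  len=0.3708
  (v7,v8,v2) [--+] → (-0.27105, -0.469459, 1.9855)–(-0.509407, -0.185398, 1.9855)  len=0.3708
  (v8,v9,v2) [--+] → (0.0941308, -0.533871, 1.9855)–(-0.27105, -0.469459, 1.9855)  len=0.3708
  (v9,v10,v2) [--+] → (0.415276, -0.348445, 1.9855)–(0.0941308, -0.533871, 1.9855)  len=0.3708
  (v10,v1,v2) [--+] → (0.5421, 0, 1.9855)–(0.415276, -0.348445, 1.9855)  len=0.3708

Chained into 1 loop(s):
  loop 1: 9 segments, perimeter = 3.3373
Total perimeter = 3.337

loops=1 perimeter=3.337


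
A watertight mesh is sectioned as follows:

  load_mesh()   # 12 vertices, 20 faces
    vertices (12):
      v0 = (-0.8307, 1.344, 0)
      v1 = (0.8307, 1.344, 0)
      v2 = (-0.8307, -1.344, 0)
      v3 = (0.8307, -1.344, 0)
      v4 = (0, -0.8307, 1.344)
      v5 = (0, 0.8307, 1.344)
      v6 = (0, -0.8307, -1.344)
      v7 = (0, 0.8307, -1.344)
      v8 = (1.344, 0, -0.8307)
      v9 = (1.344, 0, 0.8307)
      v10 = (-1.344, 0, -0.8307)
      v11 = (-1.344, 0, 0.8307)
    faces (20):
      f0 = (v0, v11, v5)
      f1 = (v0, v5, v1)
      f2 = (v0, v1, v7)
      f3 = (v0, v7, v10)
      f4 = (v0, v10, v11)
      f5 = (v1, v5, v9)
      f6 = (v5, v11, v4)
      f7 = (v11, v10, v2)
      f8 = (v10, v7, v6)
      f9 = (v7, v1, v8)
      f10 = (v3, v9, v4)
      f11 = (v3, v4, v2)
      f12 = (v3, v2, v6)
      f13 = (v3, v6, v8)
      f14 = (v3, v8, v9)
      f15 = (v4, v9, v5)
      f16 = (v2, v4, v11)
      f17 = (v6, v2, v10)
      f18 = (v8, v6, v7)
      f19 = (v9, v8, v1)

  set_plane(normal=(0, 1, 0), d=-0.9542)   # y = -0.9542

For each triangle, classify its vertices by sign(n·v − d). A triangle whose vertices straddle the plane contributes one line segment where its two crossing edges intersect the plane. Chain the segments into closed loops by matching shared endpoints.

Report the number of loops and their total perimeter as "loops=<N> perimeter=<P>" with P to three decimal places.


loops=1 perimeter=6.174

Straddling triangles (8 of 20):
  (v11,v10,v2) [++-] → (-0.979572, -0.9542, -0.240928)–(-0.979572, -0.9542, 0.240928)  len=0.4819
  (v3,v9,v4) [-++] → (0.979572, -0.9542, 0.240928)–(0.199866, -0.9542, 1.02063)  len=1.1027
  (v3,v4,v2) [-+-] → (0.199866, -0.9542, 1.02063)–(-0.199866, -0.9542, 1.02063)  len=0.3997
  (v3,v2,v6) [--+] → (-0.199866, -0.9542, -1.02063)–(0.199866, -0.9542, -1.02063)  len=0.3997
  (v3,v6,v8) [-++] → (0.199866, -0.9542, -1.02063)–(0.979572, -0.9542, -0.240928)  len=1.1027
  (v3,v8,v9) [-++] → (0.979572, -0.9542, -0.240928)–(0.979572, -0.9542, 0.240928)  len=0.4819
  (v2,v4,v11) [-++] → (-0.199866, -0.9542, 1.02063)–(-0.979572, -0.9542, 0.240928)  len=1.1027
  (v6,v2,v10) [+-+] → (-0.199866, -0.9542, -1.02063)–(-0.979572, -0.9542, -0.240928)  len=1.1027

Chained into 1 loop(s):
  loop 1: 8 segments, perimeter = 6.1739
Total perimeter = 6.174


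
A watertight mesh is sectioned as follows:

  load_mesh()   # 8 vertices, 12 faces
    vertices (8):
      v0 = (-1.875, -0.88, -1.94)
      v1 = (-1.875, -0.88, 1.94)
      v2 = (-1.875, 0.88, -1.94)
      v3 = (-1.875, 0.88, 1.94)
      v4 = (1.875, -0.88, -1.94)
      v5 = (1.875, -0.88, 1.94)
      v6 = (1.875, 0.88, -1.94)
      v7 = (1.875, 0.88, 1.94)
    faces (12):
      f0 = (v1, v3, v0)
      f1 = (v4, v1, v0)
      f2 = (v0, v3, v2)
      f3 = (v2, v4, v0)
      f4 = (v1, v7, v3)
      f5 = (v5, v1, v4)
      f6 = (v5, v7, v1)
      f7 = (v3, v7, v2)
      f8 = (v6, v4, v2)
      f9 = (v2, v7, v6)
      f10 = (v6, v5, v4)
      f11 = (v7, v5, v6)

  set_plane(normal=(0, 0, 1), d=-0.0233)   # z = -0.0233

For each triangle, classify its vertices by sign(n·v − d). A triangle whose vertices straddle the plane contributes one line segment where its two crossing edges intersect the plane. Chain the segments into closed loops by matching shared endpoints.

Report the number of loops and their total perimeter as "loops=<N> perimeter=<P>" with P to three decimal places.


loops=1 perimeter=11.020

Straddling triangles (8 of 12):
  (v1,v3,v0) [++-] → (-1.875, -0.0105691, -0.0233)–(-1.875, -0.88, -0.0233)  len=0.8694
  (v4,v1,v0) [-+-] → (0.0225193, -0.88, -0.0233)–(-1.875, -0.88, -0.0233)  len=1.8975
  (v0,v3,v2) [-+-] → (-1.875, -0.0105691, -0.0233)–(-1.875, 0.88, -0.0233)  len=0.8906
  (v5,v1,v4) [++-] → (0.0225193, -0.88, -0.0233)–(1.875, -0.88, -0.0233)  len=1.8525
  (v3,v7,v2) [++-] → (-0.0225193, 0.88, -0.0233)–(-1.875, 0.88, -0.0233)  len=1.8525
  (v2,v7,v6) [-+-] → (-0.0225193, 0.88, -0.0233)–(1.875, 0.88, -0.0233)  len=1.8975
  (v6,v5,v4) [-+-] → (1.875, 0.0105691, -0.0233)–(1.875, -0.88, -0.0233)  len=0.8906
  (v7,v5,v6) [++-] → (1.875, 0.0105691, -0.0233)–(1.875, 0.88, -0.0233)  len=0.8694

Chained into 1 loop(s):
  loop 1: 8 segments, perimeter = 11.0200
Total perimeter = 11.020
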